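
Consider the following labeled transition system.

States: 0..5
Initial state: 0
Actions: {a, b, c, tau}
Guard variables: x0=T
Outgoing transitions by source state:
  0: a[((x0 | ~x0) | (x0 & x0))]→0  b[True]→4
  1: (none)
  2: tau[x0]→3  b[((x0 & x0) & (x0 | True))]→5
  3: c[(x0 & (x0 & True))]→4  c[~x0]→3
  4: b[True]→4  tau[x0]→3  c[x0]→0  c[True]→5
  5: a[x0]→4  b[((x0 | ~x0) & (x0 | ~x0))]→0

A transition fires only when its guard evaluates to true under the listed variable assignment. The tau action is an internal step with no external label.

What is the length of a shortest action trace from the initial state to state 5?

BFS to 5:
  L0 = {0}
  L1 = {4}
  L2 = {3,5}
5 enters at depth 2; path b·c

Answer: 2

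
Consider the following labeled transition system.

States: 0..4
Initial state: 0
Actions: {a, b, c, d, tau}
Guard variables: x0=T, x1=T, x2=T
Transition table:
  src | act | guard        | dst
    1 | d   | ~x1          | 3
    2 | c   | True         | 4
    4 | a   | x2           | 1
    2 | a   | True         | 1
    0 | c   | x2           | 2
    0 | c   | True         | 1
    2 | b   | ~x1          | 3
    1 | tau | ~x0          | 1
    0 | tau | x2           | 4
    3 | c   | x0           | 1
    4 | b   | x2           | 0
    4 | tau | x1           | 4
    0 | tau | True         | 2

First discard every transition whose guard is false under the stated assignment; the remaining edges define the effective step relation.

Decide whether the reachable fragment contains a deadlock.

Reach set: {0,1,2,4}
  0: c→1  c→2  tau→2  tau→4  [deg 4]
  1: ∅  [no exit]
  2: a→1  c→4  [deg 2]
  4: a→1  b→0  tau→4  [deg 3]
witness 1: c

Answer: DEADLOCK at state 1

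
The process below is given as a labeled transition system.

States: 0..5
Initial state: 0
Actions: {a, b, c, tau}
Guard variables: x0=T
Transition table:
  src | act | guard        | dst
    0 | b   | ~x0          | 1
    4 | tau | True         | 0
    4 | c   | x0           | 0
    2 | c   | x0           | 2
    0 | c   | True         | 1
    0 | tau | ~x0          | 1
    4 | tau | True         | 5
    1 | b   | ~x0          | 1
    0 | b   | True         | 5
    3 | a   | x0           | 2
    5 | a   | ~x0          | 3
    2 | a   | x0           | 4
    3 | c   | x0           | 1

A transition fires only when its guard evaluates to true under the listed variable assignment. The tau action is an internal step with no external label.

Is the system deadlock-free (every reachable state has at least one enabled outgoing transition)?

Answer: DEADLOCK at state 1

Trace:
R = {0,1,5}
  0: b→5  c→1  [2 out]
  1: ∅  [STUCK]
  5: ∅  [STUCK]
trace reaching 1: c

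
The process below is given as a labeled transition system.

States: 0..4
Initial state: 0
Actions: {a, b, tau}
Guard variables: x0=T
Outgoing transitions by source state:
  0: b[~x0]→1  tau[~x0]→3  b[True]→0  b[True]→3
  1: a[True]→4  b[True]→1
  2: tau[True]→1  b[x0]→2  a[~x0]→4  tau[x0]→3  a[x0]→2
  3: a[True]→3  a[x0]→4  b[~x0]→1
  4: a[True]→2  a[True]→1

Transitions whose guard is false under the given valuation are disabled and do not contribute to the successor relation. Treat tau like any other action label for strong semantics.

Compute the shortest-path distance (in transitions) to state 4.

Answer: 2

Trace:
Layered search for 4:
  Layer 0: {0}
  Layer 1: {3}
  Layer 2: {4}
4 enters at depth 2; path b·a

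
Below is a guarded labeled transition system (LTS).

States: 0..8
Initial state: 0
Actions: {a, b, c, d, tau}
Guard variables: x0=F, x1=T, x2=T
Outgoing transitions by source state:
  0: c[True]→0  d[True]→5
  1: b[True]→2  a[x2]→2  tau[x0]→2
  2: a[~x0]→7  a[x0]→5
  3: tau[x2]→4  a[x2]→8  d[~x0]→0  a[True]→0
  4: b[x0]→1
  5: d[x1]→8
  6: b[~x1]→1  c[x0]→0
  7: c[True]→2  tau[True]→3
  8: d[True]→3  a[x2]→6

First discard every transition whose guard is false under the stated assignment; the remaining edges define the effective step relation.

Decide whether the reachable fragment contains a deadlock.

Answer: DEADLOCK at state 4

Analysis:
R = {0,3,4,5,6,8}
  0: c→0  d→5  [2 out]
  3: a→0  a→8  d→0  tau→4  [4 out]
  4: ∅  [deadlock]
  5: d→8  [1 out]
  6: ∅  [deadlock]
  8: a→6  d→3  [2 out]
witness 4: d·d·d·tau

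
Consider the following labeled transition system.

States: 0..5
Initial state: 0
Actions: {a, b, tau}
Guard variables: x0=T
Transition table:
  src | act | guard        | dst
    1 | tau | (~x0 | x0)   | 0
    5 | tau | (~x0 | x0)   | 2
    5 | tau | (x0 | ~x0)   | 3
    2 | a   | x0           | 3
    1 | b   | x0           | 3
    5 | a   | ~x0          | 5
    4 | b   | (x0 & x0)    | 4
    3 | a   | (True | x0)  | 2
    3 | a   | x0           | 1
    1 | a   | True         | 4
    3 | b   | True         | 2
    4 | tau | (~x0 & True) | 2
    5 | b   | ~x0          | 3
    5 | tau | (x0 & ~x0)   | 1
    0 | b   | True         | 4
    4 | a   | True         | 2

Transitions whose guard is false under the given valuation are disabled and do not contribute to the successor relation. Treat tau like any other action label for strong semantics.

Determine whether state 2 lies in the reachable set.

After dropping false guards: 12 live edges.
L0 = {0}
L1 = {4}  cumulative {0,4}
L2 = {2}  cumulative {0,2,4}
L3 = {3}  cumulative {0,2,3,4}
L4 = {1}  cumulative {0,1,2,3,4}
R = {0,1,2,3,4}
trace reaching 2: b·a

Answer: REACHABLE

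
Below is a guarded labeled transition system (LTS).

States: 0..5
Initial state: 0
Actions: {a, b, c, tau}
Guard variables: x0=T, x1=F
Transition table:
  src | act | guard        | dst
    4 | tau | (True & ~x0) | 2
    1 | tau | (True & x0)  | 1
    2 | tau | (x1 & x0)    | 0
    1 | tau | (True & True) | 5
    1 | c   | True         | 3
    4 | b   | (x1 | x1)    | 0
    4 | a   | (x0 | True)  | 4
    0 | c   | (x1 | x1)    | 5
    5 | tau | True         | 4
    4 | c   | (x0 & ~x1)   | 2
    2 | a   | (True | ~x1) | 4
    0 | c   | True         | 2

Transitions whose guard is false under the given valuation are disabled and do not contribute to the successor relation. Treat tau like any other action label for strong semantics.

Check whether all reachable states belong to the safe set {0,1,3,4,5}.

Inv-set: {0,1,3,4,5}
Reachable = {0,2,4}
  0: safe
  2: VIOLATES
  4: safe
reach 2 via c — violates

Answer: INVARIANT VIOLATED at state 2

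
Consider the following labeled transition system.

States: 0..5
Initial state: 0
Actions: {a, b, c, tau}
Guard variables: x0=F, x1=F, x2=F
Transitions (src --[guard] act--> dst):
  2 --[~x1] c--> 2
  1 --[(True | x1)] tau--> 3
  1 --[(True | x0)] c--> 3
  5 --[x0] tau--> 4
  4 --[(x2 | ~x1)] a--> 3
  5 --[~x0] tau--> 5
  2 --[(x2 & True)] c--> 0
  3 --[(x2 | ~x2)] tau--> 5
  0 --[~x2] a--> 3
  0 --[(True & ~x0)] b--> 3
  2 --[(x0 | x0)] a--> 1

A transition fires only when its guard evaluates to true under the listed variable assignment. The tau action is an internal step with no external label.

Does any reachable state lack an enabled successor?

Answer: DEADLOCK-FREE

Trace:
Reach set: {0,3,5}
  0: a→3  b→3  [2 exit(s)]
  3: tau→5  [1 exit(s)]
  5: tau→5  [1 exit(s)]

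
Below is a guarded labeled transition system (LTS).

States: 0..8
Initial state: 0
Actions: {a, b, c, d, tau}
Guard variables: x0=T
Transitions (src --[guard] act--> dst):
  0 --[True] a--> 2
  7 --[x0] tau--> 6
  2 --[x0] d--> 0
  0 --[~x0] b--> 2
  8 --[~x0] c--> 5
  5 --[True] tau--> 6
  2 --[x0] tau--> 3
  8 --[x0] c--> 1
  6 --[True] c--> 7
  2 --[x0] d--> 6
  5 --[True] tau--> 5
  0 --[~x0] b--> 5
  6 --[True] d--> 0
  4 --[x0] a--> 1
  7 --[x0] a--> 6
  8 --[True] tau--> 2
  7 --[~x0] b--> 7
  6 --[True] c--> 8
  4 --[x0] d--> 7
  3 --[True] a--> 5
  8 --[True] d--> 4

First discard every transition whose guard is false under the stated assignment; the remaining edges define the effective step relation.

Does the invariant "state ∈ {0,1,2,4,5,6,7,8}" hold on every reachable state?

Safe = {0,1,2,4,5,6,7,8}
Reachable = {0,1,2,3,4,5,6,7,8}
  0: ok
  1: ok
  2: ok
  3: ✗ unsafe
  4: ok
  5: ok
  6: ok
  7: ok
  8: ok
counterexample path to 3: a·tau

Answer: INVARIANT VIOLATED at state 3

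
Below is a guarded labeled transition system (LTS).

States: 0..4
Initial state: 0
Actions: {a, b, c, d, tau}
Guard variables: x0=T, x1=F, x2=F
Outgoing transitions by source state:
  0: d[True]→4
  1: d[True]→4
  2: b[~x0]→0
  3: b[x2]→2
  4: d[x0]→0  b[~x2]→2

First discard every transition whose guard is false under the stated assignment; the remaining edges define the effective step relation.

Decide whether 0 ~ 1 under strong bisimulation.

Answer: BISIMILAR

Working:
Refine partition for ~:
  π0 = {{0,1,2,3,4}}
  π1 = {{0,1},{2,3},{4}}
Fixed point at round 2; 3 class(es).
[0]={0,1}  [1]={0,1}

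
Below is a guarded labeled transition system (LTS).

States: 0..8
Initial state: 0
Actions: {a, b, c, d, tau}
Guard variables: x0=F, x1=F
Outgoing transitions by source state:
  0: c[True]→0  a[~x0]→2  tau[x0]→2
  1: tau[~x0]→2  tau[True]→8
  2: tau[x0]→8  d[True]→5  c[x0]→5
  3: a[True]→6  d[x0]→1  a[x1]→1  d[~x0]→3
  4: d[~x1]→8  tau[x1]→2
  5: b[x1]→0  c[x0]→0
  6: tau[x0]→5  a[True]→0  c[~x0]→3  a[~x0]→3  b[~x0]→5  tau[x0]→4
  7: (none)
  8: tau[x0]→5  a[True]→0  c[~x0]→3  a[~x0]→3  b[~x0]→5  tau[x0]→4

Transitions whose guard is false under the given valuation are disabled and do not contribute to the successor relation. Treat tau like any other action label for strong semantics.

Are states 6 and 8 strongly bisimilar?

Answer: BISIMILAR

Working:
Bisimulation quotient by refinement:
  P[0] = {{0,1,2,3,4,5,6,7,8}}
  P[1] = {{0},{1},{2,4},{3},{5,7},{6,8}}
  P[2] = {{0},{1},{2},{3},{4},{5,7},{6,8}}
7 equivalence class(es) (converged in 3)
[6]={6,8}  [8]={6,8}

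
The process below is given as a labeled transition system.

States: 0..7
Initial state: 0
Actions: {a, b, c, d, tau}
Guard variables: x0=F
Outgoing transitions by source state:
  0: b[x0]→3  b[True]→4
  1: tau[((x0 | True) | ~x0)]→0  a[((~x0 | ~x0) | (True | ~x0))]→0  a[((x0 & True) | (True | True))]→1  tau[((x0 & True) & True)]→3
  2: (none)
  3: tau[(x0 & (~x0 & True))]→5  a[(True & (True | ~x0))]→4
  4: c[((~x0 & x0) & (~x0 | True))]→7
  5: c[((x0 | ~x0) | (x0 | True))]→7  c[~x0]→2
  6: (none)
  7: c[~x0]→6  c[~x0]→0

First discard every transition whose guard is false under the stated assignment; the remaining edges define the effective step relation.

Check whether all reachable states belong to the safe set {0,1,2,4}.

Inv-set: {0,1,2,4}
Reachable = {0,4}
  0: safe
  4: safe

Answer: INVARIANT HOLDS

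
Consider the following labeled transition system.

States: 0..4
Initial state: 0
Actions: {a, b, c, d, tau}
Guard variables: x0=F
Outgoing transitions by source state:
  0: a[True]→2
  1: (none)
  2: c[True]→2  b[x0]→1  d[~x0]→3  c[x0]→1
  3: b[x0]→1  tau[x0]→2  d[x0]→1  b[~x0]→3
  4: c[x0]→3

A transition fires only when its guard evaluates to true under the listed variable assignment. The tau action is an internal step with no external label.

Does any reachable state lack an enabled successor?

Answer: DEADLOCK-FREE

Trace:
Reachable = {0,2,3}
  0: a→2  [1 exit(s)]
  2: c→2  d→3  [2 exit(s)]
  3: b→3  [1 exit(s)]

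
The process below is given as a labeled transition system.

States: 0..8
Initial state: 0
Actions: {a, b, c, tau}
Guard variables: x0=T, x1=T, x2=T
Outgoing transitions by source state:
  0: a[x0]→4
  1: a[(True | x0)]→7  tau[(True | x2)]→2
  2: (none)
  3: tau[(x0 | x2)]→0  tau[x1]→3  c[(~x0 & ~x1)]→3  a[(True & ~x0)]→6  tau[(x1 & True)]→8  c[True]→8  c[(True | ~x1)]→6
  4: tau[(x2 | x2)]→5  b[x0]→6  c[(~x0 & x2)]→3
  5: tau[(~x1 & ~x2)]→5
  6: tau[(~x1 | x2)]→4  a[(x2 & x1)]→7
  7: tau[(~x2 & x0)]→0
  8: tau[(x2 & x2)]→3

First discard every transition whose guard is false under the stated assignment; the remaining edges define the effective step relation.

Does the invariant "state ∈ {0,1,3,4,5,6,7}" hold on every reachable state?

Allowed set {0,1,3,4,5,6,7}
Reachable = {0,4,5,6,7}
  0: safe
  4: safe
  5: safe
  6: safe
  7: safe

Answer: INVARIANT HOLDS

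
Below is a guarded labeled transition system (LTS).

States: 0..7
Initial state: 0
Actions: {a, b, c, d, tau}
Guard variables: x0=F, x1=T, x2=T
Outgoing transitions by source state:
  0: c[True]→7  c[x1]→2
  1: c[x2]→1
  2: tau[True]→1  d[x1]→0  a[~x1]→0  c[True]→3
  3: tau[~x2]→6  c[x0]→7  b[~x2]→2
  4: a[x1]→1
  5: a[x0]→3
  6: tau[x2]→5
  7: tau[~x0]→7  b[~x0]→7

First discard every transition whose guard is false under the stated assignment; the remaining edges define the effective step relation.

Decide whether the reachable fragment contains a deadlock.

Answer: DEADLOCK at state 3

Working:
Reach set: {0,1,2,3,7}
  0: c→2  c→7  [deg 2]
  1: c→1  [deg 1]
  2: c→3  d→0  tau→1  [deg 3]
  3: ∅  [STUCK]
  7: b→7  tau→7  [deg 2]
Path to 3: c·c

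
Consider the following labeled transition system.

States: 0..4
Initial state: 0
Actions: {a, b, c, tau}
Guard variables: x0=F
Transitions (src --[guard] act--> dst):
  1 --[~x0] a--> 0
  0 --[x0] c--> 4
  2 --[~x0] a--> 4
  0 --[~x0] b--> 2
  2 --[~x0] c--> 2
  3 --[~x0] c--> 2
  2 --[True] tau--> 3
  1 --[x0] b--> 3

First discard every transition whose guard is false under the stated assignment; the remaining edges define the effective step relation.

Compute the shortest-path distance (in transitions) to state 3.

BFS to 3:
  L0 = {0}
  L1 = {2}
  L2 = {3,4}
depth(3)=2, e.g. b·tau

Answer: 2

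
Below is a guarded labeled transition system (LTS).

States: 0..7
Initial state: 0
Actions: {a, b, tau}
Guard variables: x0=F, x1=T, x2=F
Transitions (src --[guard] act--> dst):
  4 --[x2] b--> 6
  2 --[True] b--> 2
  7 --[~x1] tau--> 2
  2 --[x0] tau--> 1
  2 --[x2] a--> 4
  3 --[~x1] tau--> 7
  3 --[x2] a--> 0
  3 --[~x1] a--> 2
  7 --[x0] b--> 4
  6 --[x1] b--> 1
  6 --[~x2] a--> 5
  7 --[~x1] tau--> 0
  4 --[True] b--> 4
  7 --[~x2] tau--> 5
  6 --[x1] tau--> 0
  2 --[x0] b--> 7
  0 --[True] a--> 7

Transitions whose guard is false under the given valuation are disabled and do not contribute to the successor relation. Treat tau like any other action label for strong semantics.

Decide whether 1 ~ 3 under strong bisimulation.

Refine partition for ~:
  π0 = {{0,1,2,3,4,5,6,7}}
  π1 = {{0},{1,3,5},{2,4},{6},{7}}
5 equivalence class(es) (converged in 2)
class of 1: {1,3,5}; class of 3: {1,3,5}

Answer: BISIMILAR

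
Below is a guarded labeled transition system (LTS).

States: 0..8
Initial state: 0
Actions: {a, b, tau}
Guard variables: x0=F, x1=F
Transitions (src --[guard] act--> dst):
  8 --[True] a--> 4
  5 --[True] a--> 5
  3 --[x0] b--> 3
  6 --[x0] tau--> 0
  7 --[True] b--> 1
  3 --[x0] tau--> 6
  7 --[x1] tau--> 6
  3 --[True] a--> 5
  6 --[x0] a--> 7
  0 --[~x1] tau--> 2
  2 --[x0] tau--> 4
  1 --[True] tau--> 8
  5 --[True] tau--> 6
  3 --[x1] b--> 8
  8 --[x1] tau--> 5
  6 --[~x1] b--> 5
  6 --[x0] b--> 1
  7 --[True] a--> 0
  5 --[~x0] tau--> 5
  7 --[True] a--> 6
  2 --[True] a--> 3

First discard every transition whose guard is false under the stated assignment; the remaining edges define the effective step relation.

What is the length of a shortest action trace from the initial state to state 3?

Answer: 2

Working:
Breadth-first toward 3:
  L0 = {0}
  L1 = {2}
  L2 = {3}
3 enters at depth 2; path tau·a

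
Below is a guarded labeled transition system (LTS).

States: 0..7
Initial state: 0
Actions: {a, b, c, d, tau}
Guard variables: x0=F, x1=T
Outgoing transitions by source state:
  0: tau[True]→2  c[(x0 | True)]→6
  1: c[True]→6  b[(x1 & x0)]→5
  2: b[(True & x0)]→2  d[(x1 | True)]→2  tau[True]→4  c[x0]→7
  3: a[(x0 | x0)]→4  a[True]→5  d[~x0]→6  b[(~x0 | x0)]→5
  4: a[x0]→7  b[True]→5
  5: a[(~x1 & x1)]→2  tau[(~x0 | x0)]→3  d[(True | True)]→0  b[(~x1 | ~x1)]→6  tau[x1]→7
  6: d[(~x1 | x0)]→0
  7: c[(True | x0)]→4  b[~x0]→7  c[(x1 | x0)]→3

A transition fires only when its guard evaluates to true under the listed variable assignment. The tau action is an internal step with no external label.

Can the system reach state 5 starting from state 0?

After dropping false guards: 15 live edges.
L0 = {0}
L1 = {2,6}  total {0,2,6}
L2 = {4}  total {0,2,4,6}
L3 = {5}  total {0,2,4,5,6}
L4 = {3,7}  total {0,2,3,4,5,6,7}
Reachable = {0,2,3,4,5,6,7}
witness 5: tau·tau·b

Answer: REACHABLE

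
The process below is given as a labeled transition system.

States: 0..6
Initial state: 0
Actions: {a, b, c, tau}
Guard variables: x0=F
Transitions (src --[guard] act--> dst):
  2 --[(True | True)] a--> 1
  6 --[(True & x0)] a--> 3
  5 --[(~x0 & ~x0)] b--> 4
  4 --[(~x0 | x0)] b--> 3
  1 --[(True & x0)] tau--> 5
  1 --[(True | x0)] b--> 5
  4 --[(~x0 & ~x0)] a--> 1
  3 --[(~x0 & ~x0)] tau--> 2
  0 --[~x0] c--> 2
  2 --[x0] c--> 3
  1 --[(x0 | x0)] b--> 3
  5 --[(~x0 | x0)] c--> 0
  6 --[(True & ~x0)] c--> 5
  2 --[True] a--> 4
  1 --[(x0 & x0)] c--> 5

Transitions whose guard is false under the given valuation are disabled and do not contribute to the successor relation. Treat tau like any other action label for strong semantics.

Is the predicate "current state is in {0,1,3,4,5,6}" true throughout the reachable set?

Answer: INVARIANT VIOLATED at state 2

Analysis:
Allowed set {0,1,3,4,5,6}
Reach set: {0,1,2,3,4,5}
  0: safe
  1: safe
  2: ✗ unsafe
  3: safe
  4: safe
  5: safe
reach 2 via c — violates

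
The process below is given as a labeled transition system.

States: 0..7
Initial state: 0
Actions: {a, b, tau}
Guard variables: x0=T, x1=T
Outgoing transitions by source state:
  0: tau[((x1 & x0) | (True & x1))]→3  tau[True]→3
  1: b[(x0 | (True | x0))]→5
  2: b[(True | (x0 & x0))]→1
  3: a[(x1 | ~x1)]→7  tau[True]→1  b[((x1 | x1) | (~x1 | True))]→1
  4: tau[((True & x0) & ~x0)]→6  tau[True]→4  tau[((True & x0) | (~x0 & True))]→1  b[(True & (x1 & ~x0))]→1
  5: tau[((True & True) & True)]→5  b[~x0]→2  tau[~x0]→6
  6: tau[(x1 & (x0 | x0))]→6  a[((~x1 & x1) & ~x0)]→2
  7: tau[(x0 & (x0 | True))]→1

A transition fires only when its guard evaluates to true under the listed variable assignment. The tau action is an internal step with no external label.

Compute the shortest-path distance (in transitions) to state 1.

Answer: 2

Trace:
BFS to 1:
  Layer 0: {0}
  Layer 1: {3}
  Layer 2: {1,7}
depth(1)=2, e.g. tau·b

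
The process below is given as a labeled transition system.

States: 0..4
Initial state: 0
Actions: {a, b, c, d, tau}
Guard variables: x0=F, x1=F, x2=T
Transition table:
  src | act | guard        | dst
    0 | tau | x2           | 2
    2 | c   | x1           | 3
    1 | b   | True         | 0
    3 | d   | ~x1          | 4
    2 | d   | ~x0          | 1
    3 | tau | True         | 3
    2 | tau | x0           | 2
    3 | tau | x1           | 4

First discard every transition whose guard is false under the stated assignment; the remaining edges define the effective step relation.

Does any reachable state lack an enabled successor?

Answer: DEADLOCK-FREE

Analysis:
Reach set: {0,1,2}
  0: tau→2  [1 out]
  1: b→0  [1 out]
  2: d→1  [1 out]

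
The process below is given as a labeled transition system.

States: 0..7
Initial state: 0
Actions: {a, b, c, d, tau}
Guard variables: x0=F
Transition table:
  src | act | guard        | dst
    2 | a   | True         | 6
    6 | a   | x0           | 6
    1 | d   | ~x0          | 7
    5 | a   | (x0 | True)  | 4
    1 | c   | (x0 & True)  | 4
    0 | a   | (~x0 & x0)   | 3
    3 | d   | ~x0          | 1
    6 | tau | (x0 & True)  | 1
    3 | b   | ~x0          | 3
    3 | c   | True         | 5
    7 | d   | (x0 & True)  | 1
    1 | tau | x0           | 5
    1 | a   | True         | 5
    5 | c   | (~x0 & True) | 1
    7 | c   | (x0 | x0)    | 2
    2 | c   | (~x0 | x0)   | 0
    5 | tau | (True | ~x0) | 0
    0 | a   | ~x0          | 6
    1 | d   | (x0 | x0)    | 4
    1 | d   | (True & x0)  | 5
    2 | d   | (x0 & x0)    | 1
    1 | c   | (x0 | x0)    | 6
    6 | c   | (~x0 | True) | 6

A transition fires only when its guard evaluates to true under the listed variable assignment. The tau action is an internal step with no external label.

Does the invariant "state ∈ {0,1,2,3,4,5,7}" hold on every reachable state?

Answer: INVARIANT VIOLATED at state 6

Analysis:
Inv-set: {0,1,2,3,4,5,7}
Reachable = {0,6}
  0: ok
  6: ✗ unsafe
counterexample path to 6: a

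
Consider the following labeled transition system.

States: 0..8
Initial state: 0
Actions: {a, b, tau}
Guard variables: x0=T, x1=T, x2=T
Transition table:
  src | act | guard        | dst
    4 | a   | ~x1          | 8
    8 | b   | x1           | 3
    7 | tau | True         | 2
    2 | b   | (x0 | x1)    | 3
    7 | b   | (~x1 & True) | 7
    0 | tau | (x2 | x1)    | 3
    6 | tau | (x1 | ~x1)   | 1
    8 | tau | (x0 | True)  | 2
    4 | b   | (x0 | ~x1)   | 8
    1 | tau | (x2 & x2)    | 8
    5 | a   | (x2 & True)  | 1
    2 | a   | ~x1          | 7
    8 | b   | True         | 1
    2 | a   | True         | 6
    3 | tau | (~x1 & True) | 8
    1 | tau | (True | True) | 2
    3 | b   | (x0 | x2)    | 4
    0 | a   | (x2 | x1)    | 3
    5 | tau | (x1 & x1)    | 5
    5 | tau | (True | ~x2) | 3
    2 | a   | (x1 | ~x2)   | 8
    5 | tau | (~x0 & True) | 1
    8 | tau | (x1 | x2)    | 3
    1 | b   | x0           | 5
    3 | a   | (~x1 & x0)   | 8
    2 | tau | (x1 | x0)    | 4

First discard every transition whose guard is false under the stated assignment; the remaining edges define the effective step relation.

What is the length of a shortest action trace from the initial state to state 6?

BFS to 6:
  depth 0: {0}
  depth 1: {3}
  depth 2: {4}
  depth 3: {8}
  depth 4: {1,2}
  depth 5: {5,6}
depth(6)=5, e.g. a·b·b·tau·a

Answer: 5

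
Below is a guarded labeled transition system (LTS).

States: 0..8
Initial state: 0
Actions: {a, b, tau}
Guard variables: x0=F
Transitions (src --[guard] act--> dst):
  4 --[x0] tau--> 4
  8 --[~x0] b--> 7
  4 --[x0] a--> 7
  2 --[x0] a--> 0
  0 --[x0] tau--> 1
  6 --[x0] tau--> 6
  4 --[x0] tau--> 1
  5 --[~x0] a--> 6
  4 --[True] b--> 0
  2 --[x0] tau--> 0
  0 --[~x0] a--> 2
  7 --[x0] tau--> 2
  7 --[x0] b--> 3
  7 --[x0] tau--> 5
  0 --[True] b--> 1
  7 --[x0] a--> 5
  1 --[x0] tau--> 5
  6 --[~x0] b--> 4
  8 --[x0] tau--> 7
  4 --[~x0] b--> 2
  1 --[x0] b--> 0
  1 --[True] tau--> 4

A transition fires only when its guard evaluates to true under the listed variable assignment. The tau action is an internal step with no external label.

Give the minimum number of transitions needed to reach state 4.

BFS to 4:
  depth 0: {0}
  depth 1: {1,2}
  depth 2: {4}
depth(4)=2, e.g. b·tau

Answer: 2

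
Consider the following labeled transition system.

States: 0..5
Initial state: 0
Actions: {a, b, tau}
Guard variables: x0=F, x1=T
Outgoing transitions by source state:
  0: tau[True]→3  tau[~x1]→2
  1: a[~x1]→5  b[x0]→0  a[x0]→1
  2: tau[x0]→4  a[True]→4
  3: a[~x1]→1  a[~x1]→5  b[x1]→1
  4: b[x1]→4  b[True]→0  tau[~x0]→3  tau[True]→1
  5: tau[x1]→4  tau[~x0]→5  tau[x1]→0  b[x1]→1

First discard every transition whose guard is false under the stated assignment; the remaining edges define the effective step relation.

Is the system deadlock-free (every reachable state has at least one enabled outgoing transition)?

Answer: DEADLOCK at state 1

Trace:
Reach set: {0,1,3}
  0: tau→3  [deg 1]
  1: ∅  [deadlock]
  3: b→1  [deg 1]
Path to 1: tau·b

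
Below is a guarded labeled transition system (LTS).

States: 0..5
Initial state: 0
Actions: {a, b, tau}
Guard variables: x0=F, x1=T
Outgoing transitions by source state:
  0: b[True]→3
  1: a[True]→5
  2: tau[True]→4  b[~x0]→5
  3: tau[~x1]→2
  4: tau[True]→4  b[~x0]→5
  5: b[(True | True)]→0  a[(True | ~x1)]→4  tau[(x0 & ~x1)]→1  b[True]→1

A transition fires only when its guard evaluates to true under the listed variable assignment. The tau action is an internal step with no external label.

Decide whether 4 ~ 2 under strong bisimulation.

Compute ~ classes (split until stable):
  round 0: {{0,1,2,3,4,5}}
  round 1: {{0},{1},{2,4},{3},{5}}
Fixed point at round 2; 5 class(es).
[4]={2,4}  [2]={2,4}

Answer: BISIMILAR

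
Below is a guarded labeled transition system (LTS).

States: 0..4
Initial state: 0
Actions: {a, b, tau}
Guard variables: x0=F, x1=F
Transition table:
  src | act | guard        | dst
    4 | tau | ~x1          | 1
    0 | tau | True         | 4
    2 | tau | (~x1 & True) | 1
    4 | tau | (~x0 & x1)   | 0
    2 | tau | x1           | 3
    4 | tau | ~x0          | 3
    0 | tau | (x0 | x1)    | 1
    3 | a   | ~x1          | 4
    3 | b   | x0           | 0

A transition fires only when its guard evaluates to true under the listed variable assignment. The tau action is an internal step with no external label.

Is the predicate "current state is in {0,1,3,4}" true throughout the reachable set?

Answer: INVARIANT HOLDS

Working:
Safe = {0,1,3,4}
R = {0,1,3,4}
  0: ok
  1: ok
  3: ok
  4: ok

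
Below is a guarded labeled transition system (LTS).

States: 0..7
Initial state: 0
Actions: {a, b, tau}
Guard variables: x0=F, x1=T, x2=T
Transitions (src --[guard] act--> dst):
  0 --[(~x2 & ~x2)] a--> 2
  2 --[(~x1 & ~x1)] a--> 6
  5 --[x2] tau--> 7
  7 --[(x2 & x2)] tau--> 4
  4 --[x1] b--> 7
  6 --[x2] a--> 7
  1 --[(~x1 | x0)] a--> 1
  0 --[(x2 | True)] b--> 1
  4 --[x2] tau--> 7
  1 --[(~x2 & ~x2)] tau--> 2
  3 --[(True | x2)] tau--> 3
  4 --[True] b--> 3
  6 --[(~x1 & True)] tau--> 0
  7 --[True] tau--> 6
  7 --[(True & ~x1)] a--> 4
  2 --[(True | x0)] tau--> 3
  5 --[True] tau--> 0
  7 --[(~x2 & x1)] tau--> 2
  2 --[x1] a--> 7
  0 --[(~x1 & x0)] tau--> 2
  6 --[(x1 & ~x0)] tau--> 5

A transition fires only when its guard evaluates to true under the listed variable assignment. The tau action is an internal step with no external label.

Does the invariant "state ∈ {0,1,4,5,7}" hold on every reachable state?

Answer: INVARIANT HOLDS

Trace:
Allowed set {0,1,4,5,7}
R = {0,1}
  0: safe
  1: safe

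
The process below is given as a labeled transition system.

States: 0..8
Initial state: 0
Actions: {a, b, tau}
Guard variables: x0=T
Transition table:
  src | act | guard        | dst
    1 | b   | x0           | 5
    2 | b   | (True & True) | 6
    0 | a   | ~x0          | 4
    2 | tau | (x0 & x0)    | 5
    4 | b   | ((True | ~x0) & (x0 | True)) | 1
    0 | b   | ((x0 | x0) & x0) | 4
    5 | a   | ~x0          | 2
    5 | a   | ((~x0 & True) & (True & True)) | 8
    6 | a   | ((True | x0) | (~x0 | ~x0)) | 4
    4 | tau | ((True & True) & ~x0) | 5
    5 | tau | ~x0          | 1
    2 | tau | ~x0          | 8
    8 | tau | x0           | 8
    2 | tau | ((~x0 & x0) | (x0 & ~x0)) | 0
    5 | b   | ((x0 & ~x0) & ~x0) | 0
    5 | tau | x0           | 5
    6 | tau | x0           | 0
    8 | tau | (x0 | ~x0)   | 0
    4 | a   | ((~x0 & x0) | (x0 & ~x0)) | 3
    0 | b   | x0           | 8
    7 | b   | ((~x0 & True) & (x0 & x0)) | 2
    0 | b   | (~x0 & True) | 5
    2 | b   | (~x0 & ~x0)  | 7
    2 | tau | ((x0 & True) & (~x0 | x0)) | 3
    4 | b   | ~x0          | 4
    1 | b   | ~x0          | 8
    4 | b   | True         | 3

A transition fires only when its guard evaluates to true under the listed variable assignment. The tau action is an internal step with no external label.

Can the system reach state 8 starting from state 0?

13 transition(s) survive guard evaluation.
L0 = {0}
L1 = {4,8}  cumulative {0,4,8}
L2 = {1,3}  cumulative {0,1,3,4,8}
L3 = {5}  cumulative {0,1,3,4,5,8}
Reach set: {0,1,3,4,5,8}
Path to 8: b

Answer: REACHABLE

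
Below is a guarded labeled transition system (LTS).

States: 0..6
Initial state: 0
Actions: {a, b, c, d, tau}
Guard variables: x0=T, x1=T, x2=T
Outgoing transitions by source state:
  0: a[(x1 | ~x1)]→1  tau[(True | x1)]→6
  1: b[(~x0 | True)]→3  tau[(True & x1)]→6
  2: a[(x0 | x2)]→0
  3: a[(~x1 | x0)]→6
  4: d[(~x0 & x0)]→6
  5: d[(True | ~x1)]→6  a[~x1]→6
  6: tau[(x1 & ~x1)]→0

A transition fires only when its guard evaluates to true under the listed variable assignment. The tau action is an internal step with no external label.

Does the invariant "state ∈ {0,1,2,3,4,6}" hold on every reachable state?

Answer: INVARIANT HOLDS

Working:
Allowed set {0,1,2,3,4,6}
R = {0,1,3,6}
  0: ok
  1: ok
  3: ok
  6: ok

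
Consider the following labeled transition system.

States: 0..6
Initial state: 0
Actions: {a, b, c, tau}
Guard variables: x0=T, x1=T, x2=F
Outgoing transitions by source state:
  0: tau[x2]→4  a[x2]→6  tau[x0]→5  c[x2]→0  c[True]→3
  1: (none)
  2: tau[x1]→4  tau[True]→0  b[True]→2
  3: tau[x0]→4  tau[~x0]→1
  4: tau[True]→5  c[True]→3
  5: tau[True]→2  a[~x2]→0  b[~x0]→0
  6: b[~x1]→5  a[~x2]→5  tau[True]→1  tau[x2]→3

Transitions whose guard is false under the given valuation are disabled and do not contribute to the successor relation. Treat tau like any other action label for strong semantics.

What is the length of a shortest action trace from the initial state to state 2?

Answer: 2

Analysis:
Layered search for 2:
  depth 0: {0}
  depth 1: {3,5}
  depth 2: {2,4}
2 enters at depth 2; path tau·tau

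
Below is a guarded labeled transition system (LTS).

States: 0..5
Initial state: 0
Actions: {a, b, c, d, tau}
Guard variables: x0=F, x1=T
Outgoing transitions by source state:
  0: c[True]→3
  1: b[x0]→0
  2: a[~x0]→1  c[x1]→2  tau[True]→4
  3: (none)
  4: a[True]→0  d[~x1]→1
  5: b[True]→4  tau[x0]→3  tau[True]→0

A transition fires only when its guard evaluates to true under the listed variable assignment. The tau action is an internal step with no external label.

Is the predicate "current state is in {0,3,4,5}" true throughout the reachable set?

Answer: INVARIANT HOLDS

Working:
Inv-set: {0,3,4,5}
Reachable = {0,3}
  0: ok
  3: ok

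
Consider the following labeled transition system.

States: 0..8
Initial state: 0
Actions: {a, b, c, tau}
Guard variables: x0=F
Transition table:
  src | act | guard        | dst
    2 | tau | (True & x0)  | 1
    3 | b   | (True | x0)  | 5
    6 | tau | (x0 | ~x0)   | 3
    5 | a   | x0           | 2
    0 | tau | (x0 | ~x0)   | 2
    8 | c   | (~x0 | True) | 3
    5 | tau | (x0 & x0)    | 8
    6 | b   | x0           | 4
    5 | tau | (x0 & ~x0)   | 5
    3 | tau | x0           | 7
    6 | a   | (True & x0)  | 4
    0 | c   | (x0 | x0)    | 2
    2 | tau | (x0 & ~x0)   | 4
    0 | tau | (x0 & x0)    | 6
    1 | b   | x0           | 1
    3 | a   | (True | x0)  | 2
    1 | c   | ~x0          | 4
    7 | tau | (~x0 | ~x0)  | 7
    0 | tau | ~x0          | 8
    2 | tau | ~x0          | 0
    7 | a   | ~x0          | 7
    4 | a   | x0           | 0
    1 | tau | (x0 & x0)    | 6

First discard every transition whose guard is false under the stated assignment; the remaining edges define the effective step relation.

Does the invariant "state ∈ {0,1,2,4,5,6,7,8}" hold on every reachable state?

Inv-set: {0,1,2,4,5,6,7,8}
R = {0,2,3,5,8}
  0: ok
  2: ok
  3: ✗ unsafe
  5: ok
  8: ok
witness against invariant: tau·c → 3

Answer: INVARIANT VIOLATED at state 3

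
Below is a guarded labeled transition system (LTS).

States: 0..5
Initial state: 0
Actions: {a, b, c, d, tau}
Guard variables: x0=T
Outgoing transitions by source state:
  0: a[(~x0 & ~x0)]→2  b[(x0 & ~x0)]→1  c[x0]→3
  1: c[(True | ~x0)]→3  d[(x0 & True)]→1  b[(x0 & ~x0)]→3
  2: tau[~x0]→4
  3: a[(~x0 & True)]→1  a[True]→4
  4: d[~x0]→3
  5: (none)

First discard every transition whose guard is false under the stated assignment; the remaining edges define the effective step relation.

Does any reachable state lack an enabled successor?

Answer: DEADLOCK at state 4

Analysis:
R = {0,3,4}
  0: c→3  [deg 1]
  3: a→4  [deg 1]
  4: ∅  [no exit]
trace reaching 4: c·a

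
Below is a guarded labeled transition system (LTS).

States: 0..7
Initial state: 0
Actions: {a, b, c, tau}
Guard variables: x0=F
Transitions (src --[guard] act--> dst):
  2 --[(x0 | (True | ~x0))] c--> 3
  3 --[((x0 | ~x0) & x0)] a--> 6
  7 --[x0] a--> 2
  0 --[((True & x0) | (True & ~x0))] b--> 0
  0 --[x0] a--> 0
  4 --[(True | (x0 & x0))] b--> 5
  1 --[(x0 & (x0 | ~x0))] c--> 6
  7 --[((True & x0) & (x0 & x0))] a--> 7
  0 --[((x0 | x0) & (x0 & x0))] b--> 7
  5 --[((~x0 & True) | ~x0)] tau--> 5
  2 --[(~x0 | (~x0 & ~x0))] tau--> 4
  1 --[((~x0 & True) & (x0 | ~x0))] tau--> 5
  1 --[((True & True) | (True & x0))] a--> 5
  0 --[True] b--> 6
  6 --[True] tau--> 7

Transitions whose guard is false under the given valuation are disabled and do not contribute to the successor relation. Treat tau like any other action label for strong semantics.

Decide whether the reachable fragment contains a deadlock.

Answer: DEADLOCK at state 7

Working:
R = {0,6,7}
  0: b→0  b→6  [deg 2]
  6: tau→7  [deg 1]
  7: ∅  [no exit]
witness 7: b·tau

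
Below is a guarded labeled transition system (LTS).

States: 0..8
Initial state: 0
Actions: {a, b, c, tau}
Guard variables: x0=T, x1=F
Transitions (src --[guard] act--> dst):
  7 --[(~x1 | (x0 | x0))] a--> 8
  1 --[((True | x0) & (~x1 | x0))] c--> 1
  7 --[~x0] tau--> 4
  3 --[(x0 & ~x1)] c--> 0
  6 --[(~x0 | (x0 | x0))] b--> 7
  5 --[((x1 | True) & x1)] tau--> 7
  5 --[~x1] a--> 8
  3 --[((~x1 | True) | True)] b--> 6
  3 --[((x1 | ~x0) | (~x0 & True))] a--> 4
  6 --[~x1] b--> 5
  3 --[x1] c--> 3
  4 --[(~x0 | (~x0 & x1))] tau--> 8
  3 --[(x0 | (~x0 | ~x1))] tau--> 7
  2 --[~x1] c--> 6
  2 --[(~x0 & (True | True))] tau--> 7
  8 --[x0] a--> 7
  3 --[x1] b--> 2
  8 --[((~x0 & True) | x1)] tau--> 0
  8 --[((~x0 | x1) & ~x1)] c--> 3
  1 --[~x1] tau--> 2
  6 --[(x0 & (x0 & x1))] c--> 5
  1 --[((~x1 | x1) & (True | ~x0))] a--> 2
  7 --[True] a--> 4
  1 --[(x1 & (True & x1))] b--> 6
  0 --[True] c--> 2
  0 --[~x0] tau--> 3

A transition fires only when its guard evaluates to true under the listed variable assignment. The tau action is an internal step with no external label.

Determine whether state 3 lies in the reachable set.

Answer: UNREACHABLE

Working:
14 transition(s) survive guard evaluation.
L0 = {0}
L1 = {2}  now seen {0,2}
L2 = {6}  now seen {0,2,6}
L3 = {5,7}  now seen {0,2,5,6,7}
L4 = {4,8}  now seen {0,2,4,5,6,7,8}
Reachable = {0,2,4,5,6,7,8}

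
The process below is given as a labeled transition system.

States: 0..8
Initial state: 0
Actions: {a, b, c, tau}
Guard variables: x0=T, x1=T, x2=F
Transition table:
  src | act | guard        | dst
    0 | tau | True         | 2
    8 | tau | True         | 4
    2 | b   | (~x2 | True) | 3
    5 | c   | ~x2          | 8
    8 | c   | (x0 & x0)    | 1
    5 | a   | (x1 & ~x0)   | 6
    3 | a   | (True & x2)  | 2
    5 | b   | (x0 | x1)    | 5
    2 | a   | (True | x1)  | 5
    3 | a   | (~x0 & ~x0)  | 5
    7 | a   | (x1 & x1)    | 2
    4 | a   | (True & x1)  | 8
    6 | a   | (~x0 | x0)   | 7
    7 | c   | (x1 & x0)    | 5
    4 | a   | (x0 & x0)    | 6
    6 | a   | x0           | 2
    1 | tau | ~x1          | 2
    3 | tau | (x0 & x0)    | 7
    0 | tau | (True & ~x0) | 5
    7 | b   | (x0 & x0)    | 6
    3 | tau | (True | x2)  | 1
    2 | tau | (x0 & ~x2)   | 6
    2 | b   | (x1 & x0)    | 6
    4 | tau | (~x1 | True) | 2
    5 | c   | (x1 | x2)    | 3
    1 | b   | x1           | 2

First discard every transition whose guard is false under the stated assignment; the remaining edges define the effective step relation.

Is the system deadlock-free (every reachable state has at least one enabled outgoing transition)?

R = {0,1,2,3,4,5,6,7,8}
  0: tau→2  [deg 1]
  1: b→2  [deg 1]
  2: a→5  b→3  b→6  tau→6  [deg 4]
  3: tau→1  tau→7  [deg 2]
  4: a→6  a→8  tau→2  [deg 3]
  5: b→5  c→3  c→8  [deg 3]
  6: a→2  a→7  [deg 2]
  7: a→2  b→6  c→5  [deg 3]
  8: c→1  tau→4  [deg 2]

Answer: DEADLOCK-FREE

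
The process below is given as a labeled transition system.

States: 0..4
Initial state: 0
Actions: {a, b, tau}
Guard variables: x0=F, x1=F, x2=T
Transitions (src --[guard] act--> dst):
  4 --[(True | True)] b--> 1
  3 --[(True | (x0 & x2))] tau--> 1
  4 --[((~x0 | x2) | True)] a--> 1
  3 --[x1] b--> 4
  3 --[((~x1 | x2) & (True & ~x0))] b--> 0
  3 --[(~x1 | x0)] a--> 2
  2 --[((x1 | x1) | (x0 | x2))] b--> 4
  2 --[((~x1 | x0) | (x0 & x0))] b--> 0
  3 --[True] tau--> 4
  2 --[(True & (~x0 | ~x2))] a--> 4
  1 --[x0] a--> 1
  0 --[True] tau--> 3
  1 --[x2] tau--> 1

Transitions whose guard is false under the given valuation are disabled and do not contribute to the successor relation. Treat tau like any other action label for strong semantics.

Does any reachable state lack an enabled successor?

Answer: DEADLOCK-FREE

Working:
R = {0,1,2,3,4}
  0: tau→3  [1 exit(s)]
  1: tau→1  [1 exit(s)]
  2: a→4  b→0  b→4  [3 exit(s)]
  3: a→2  b→0  tau→1  tau→4  [4 exit(s)]
  4: a→1  b→1  [2 exit(s)]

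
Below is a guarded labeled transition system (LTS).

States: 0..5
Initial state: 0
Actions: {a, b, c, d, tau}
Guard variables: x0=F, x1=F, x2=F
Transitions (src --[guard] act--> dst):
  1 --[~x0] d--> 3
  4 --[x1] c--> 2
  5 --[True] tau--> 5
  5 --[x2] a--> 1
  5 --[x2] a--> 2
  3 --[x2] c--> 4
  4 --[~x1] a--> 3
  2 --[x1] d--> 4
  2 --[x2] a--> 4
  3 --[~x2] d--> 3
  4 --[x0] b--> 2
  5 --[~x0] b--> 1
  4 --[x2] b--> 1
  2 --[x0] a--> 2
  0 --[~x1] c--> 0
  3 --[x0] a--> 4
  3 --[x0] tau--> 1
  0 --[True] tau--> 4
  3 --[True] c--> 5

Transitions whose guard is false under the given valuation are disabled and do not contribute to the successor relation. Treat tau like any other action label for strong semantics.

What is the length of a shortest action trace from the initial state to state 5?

Answer: 3

Analysis:
BFS to 5:
  Layer 0: {0}
  Layer 1: {4}
  Layer 2: {3}
  Layer 3: {5}
5 enters at depth 3; path tau·a·c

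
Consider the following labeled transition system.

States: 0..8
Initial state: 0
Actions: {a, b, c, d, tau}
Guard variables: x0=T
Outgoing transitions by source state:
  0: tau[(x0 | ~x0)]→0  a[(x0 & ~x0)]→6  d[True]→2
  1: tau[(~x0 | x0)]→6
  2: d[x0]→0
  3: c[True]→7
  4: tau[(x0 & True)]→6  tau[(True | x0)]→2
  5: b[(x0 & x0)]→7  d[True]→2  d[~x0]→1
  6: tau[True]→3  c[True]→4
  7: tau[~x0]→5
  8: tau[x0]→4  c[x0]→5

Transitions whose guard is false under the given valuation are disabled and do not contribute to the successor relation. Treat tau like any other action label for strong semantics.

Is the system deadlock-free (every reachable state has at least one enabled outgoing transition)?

Reachable = {0,2}
  0: d→2  tau→0  [deg 2]
  2: d→0  [deg 1]

Answer: DEADLOCK-FREE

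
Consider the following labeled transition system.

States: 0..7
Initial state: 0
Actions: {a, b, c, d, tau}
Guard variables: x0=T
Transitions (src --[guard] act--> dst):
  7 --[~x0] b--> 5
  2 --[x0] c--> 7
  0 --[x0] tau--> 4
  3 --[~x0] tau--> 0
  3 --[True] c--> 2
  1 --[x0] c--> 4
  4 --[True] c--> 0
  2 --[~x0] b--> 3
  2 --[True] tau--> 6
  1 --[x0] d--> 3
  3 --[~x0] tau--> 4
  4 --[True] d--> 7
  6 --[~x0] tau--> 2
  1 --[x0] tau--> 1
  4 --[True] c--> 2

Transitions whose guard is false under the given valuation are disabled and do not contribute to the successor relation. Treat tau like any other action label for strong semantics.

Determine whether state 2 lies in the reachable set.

Answer: REACHABLE

Trace:
10 transition(s) survive guard evaluation.
L0 = {0}
L1 = {4}  total {0,4}
L2 = {2,7}  total {0,2,4,7}
L3 = {6}  total {0,2,4,6,7}
Reachable = {0,2,4,6,7}
witness 2: tau·c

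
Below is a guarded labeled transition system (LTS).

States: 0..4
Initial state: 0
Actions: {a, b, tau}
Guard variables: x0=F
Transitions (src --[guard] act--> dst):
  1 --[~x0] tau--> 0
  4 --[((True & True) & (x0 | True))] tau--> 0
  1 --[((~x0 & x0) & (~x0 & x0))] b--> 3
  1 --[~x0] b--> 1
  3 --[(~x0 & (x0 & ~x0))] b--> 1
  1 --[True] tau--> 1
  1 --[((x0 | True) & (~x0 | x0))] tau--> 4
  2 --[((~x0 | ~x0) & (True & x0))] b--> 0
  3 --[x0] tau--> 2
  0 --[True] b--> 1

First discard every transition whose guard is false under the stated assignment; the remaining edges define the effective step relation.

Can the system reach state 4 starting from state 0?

Answer: REACHABLE

Working:
After dropping false guards: 6 live edges.
L0 = {0}
L1 = {1}  total {0,1}
L2 = {4}  total {0,1,4}
R = {0,1,4}
trace reaching 4: b·tau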